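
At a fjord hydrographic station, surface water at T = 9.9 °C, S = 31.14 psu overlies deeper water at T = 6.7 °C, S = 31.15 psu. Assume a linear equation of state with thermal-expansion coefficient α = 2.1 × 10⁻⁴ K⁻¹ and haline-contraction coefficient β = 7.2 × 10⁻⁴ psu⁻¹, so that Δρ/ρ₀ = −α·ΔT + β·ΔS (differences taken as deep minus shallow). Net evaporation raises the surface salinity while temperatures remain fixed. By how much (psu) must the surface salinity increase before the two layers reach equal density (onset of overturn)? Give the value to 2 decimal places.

Neutral buoyancy requires −α(T_deep − T_surf) + β(S_deep − S_surf′) = 0.
S_surf′ = S_deep − (α/β)·ΔT = 31.15 − (2.1 × 10⁻⁴/7.2 × 10⁻⁴)·(-3.2) = 32.0833 psu.
Increase required: 32.0833 − 31.14 = 0.9433 psu.

0.94 psu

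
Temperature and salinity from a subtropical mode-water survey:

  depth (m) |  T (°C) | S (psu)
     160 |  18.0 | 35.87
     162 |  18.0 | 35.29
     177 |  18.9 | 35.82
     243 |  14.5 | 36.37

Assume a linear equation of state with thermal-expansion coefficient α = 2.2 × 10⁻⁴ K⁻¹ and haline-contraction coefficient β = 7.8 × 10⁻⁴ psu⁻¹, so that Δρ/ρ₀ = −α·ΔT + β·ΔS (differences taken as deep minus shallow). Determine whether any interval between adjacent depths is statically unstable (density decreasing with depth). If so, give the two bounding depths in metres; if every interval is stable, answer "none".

Evaluate Δρ/ρ₀ = −αΔT + βΔS across each adjacent pair:
  160–162 m: −αΔT+βΔS = −(2.2 × 10⁻⁴)(+0.0)+(7.8 × 10⁻⁴)(-0.58) = -4.5 × 10⁻⁴ → UNSTABLE
  162–177 m: −αΔT+βΔS = −(2.2 × 10⁻⁴)(+0.9)+(7.8 × 10⁻⁴)(+0.53) = 2.2 × 10⁻⁴ → stable
  177–243 m: −αΔT+βΔS = −(2.2 × 10⁻⁴)(-4.4)+(7.8 × 10⁻⁴)(+0.55) = 1.4 × 10⁻³ → stable
The 160–162 m interval has Δρ < 0: lighter water underlies denser water.

160–162 m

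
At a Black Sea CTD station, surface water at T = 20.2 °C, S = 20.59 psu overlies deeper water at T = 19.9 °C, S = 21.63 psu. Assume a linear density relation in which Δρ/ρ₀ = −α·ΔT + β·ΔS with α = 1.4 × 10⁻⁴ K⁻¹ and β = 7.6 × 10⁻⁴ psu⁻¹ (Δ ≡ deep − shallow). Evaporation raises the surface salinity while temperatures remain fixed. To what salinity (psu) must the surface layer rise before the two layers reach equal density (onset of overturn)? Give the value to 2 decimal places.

21.69 psu

Neutral buoyancy requires −α(T_deep − T_surf) + β(S_deep − S_surf′) = 0.
S_surf′ = S_deep − (α/β)·ΔT = 21.63 − (1.4 × 10⁻⁴/7.6 × 10⁻⁴)·(-0.3) = 21.6853 psu.
Increase required: 21.6853 − 20.59 = 1.0953 psu.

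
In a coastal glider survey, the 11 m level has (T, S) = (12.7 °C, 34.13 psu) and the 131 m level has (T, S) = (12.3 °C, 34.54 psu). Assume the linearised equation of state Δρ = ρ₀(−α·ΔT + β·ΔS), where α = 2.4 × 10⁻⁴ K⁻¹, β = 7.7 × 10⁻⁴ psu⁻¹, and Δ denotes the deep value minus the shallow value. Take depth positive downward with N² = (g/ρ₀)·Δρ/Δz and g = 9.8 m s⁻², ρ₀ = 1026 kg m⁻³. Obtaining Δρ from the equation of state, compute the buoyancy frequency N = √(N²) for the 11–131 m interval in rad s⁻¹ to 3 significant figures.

5.80 × 10⁻³ rad s⁻¹

ΔT = -0.4 K, ΔS = +0.41 psu (deep − shallow).
Δρ/ρ₀ = −αΔT + βΔS = 9.60 × 10⁻⁵ + 3.157 × 10⁻⁴ = 4.117 × 10⁻⁴, so Δρ ≈ 0.4224 kg m⁻³.
N² = (g/ρ₀)·Δρ/Δz = g·(Δρ/ρ₀)/Δz = 9.8 × 4.117 × 10⁻⁴ / 120 = 3.3622 × 10⁻⁵ s⁻².
N = √(3.3622 × 10⁻⁵) = 5.7984 × 10⁻³ rad s⁻¹ ≈ 5.80 × 10⁻³ rad s⁻¹.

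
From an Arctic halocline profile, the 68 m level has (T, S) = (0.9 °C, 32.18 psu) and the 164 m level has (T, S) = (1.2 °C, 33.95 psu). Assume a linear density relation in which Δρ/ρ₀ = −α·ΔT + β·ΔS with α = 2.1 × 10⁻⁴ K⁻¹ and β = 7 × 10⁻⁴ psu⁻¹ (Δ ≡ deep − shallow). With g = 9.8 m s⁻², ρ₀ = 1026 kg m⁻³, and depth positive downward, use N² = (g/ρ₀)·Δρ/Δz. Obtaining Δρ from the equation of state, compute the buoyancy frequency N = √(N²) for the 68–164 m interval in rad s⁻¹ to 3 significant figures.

0.0110 rad s⁻¹

ΔT = +0.3 K, ΔS = +1.77 psu (deep − shallow).
Δρ/ρ₀ = −αΔT + βΔS = -6.30 × 10⁻⁵ + 1.239 × 10⁻³ = 1.176 × 10⁻³, so Δρ ≈ 1.207 kg m⁻³.
N² = (g/ρ₀)·Δρ/Δz = g·(Δρ/ρ₀)/Δz = 9.8 × 1.176 × 10⁻³ / 96 = 1.2005 × 10⁻⁴ s⁻².
N = √(1.2005 × 10⁻⁴) = 0.010957 rad s⁻¹ ≈ 0.0110 rad s⁻¹.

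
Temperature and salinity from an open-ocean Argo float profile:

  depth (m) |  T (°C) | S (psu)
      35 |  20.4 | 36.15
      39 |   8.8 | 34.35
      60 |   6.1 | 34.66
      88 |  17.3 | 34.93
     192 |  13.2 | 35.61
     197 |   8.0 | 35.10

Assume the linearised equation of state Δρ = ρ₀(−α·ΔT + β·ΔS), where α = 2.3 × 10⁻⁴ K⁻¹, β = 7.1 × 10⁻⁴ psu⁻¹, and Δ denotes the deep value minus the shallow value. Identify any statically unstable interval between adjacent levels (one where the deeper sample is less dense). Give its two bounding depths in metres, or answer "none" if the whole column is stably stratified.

60–88 m

Evaluate Δρ/ρ₀ = −αΔT + βΔS across each adjacent pair:
  35–39 m: −αΔT+βΔS = −(2.3 × 10⁻⁴)(-11.6)+(7.1 × 10⁻⁴)(-1.80) = 1.4 × 10⁻³ → stable
  39–60 m: −αΔT+βΔS = −(2.3 × 10⁻⁴)(-2.7)+(7.1 × 10⁻⁴)(+0.31) = 8.4 × 10⁻⁴ → stable
  60–88 m: −αΔT+βΔS = −(2.3 × 10⁻⁴)(+11.2)+(7.1 × 10⁻⁴)(+0.27) = -2.4 × 10⁻³ → UNSTABLE
  88–192 m: −αΔT+βΔS = −(2.3 × 10⁻⁴)(-4.1)+(7.1 × 10⁻⁴)(+0.68) = 1.4 × 10⁻³ → stable
  192–197 m: −αΔT+βΔS = −(2.3 × 10⁻⁴)(-5.2)+(7.1 × 10⁻⁴)(-0.51) = 8.3 × 10⁻⁴ → stable
The 60–88 m interval has Δρ < 0: lighter water underlies denser water.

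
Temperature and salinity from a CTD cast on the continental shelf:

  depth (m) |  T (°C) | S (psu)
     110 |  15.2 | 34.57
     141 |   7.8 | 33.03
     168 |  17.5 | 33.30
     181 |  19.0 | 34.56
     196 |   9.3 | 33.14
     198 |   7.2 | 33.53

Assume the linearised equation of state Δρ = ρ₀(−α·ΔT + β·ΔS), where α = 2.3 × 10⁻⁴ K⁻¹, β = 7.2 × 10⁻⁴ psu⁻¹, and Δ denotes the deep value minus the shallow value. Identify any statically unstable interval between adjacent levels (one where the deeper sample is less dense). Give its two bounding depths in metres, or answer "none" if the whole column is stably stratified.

141–168 m

Evaluate Δρ/ρ₀ = −αΔT + βΔS across each adjacent pair:
  110–141 m: −αΔT+βΔS = −(2.3 × 10⁻⁴)(-7.4)+(7.2 × 10⁻⁴)(-1.54) = 5.9 × 10⁻⁴ → stable
  141–168 m: −αΔT+βΔS = −(2.3 × 10⁻⁴)(+9.7)+(7.2 × 10⁻⁴)(+0.27) = -2.0 × 10⁻³ → UNSTABLE
  168–181 m: −αΔT+βΔS = −(2.3 × 10⁻⁴)(+1.5)+(7.2 × 10⁻⁴)(+1.26) = 5.6 × 10⁻⁴ → stable
  181–196 m: −αΔT+βΔS = −(2.3 × 10⁻⁴)(-9.7)+(7.2 × 10⁻⁴)(-1.42) = 1.2 × 10⁻³ → stable
  196–198 m: −αΔT+βΔS = −(2.3 × 10⁻⁴)(-2.1)+(7.2 × 10⁻⁴)(+0.39) = 7.6 × 10⁻⁴ → stable
The 141–168 m interval has Δρ < 0: lighter water underlies denser water.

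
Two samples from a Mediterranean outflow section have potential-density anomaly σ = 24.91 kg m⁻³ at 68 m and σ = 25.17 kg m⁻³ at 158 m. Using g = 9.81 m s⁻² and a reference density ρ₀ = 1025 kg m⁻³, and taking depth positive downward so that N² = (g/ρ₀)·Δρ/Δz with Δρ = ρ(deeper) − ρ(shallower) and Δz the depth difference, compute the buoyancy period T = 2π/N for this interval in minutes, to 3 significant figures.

19.9 min

Δρ = 1025.17 − 1024.91 = 0.26 kg m⁻³ over Δz = 158 − 68 = 90 m.
N² = (9.81/1025) × (0.26/90) = 2.7649 × 10⁻⁵ s⁻².
N = √(2.7649 × 10⁻⁵) = 5.2582 × 10⁻³ rad s⁻¹, so T = 2π/N = 1.1949 × 10³ s = 19.915 min ≈ 19.9 min.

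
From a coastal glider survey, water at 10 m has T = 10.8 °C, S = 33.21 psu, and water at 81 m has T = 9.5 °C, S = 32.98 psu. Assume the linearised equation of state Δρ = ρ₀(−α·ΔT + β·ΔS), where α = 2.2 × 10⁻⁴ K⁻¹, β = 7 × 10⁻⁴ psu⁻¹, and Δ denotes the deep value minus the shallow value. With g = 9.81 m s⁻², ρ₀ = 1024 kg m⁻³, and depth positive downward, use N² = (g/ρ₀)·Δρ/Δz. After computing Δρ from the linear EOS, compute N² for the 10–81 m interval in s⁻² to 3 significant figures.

1.73 × 10⁻⁵ s⁻²

ΔT = -1.3 K, ΔS = -0.23 psu (deep − shallow).
Δρ/ρ₀ = −αΔT + βΔS = 2.86 × 10⁻⁴ − 1.61 × 10⁻⁴ = 1.25 × 10⁻⁴, so Δρ ≈ 0.1280 kg m⁻³.
N² = (g/ρ₀)·Δρ/Δz = g·(Δρ/ρ₀)/Δz = 9.81 × 1.25 × 10⁻⁴ / 71 = 1.7271 × 10⁻⁵ s⁻² ≈ 1.73 × 10⁻⁵ s⁻².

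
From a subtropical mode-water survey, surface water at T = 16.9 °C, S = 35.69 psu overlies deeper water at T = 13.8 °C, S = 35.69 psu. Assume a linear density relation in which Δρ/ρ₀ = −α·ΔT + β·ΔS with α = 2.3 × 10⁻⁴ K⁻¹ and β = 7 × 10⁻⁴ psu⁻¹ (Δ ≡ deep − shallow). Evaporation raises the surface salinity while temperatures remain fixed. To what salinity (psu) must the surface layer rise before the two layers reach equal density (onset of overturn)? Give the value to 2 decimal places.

Neutral buoyancy requires −α(T_deep − T_surf) + β(S_deep − S_surf′) = 0.
S_surf′ = S_deep − (α/β)·ΔT = 35.69 − (2.3 × 10⁻⁴/7 × 10⁻⁴)·(-3.1) = 36.7086 psu.
Increase required: 36.7086 − 35.69 = 1.0186 psu.

36.71 psu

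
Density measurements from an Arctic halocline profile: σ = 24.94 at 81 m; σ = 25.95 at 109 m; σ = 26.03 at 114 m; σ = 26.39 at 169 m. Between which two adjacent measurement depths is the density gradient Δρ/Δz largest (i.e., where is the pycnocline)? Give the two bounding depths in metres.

81–109 m

Compute the density gradient over each adjacent pair:
  81–109 m: Δρ/Δz = 1.01/28 = 0.036 kg m⁻⁴
  109–114 m: Δρ/Δz = 0.08/5 = 0.016 kg m⁻⁴
  114–169 m: Δρ/Δz = 0.36/55 = 6.5 × 10⁻³ kg m⁻⁴
The largest gradient is in the 81–109 m interval — the pycnocline.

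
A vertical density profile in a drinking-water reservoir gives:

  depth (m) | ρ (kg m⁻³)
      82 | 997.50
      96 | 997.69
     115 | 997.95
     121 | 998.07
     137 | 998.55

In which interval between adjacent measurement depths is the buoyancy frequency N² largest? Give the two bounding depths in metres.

121–137 m

Compute the density gradient over each adjacent pair:
  82–96 m: Δρ/Δz = 0.19/14 = 0.014 kg m⁻⁴
  96–115 m: Δρ/Δz = 0.26/19 = 0.014 kg m⁻⁴
  115–121 m: Δρ/Δz = 0.12/6 = 0.020 kg m⁻⁴
  121–137 m: Δρ/Δz = 0.48/16 = 0.030 kg m⁻⁴
The largest gradient is in the 121–137 m interval — the pycnocline.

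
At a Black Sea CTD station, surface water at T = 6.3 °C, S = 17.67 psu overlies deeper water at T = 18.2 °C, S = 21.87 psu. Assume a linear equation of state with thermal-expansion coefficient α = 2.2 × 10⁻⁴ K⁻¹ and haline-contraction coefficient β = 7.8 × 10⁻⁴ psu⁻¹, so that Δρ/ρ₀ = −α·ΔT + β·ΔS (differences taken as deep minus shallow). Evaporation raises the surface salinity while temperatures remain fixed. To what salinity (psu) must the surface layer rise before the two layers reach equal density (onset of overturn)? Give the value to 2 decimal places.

18.51 psu

Neutral buoyancy requires −α(T_deep − T_surf) + β(S_deep − S_surf′) = 0.
S_surf′ = S_deep − (α/β)·ΔT = 21.87 − (2.2 × 10⁻⁴/7.8 × 10⁻⁴)·(+11.9) = 18.5136 psu.
Increase required: 18.5136 − 17.67 = 0.8436 psu.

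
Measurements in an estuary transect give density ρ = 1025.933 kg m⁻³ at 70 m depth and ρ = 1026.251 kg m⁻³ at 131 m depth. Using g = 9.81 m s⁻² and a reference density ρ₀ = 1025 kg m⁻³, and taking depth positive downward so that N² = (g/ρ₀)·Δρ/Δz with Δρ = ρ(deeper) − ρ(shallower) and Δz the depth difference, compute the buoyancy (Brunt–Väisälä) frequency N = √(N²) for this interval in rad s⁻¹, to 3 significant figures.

7.06 × 10⁻³ rad s⁻¹

Δρ = 1026.251 − 1025.933 = 0.318 kg m⁻³ over Δz = 131 − 70 = 61 m.
N² = (9.81/1025) × (0.318/61) = 4.9893 × 10⁻⁵ s⁻².
N = √(4.9893 × 10⁻⁵) = 7.0635 × 10⁻³ rad s⁻¹ ≈ 7.06 × 10⁻³ rad s⁻¹.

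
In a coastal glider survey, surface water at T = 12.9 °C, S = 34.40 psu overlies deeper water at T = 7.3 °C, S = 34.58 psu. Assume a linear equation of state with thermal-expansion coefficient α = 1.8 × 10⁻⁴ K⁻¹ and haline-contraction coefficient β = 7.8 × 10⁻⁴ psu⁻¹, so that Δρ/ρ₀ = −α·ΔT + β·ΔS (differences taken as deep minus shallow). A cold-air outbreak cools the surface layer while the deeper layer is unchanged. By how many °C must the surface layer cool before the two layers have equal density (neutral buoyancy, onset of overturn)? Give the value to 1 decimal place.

6.4 °C

Neutral buoyancy requires Δρ = 0, i.e. −α(T_deep − T_surf′) + β(S_deep − S_surf) = 0.
T_surf′ = T_deep − (β/α)·ΔS = 7.3 − (7.8 × 10⁻⁴/1.8 × 10⁻⁴)·(+0.18) = 6.520 °C.
Cooling required: 12.9 − (6.520) = 6.380 °C.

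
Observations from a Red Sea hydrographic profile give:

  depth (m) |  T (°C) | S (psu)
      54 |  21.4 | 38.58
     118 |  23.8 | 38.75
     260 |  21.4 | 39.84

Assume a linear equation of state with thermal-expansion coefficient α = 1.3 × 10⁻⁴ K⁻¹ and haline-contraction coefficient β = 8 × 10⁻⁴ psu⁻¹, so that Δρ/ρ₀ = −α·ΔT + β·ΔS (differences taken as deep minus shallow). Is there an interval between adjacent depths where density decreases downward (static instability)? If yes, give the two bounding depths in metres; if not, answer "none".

Evaluate Δρ/ρ₀ = −αΔT + βΔS across each adjacent pair:
  54–118 m: −αΔT+βΔS = −(1.3 × 10⁻⁴)(+2.4)+(8 × 10⁻⁴)(+0.17) = -1.8 × 10⁻⁴ → UNSTABLE
  118–260 m: −αΔT+βΔS = −(1.3 × 10⁻⁴)(-2.4)+(8 × 10⁻⁴)(+1.09) = 1.2 × 10⁻³ → stable
The 54–118 m interval has Δρ < 0: lighter water underlies denser water.

54–118 m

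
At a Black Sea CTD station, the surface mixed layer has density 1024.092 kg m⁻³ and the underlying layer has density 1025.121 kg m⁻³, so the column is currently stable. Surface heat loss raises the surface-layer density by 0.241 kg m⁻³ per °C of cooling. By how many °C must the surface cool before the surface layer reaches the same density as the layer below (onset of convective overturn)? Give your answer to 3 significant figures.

4.27 °C

Density deficit of the surface layer: 1025.121 − 1024.092 = 1.029 kg m⁻³.
Required change = 1.029 / 0.241 = 4.27 °C.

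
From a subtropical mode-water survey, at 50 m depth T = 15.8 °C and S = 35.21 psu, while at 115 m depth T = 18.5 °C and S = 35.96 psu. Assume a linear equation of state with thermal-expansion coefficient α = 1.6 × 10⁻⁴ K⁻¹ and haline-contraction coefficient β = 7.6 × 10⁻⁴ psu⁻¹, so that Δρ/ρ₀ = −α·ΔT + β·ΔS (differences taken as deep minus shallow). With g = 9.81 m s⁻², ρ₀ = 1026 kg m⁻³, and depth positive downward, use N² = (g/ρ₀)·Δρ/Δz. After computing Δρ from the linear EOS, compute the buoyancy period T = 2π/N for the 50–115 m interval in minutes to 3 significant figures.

22.9 min

ΔT = +2.7 K, ΔS = +0.75 psu (deep − shallow).
Δρ/ρ₀ = −αΔT + βΔS = -4.32 × 10⁻⁴ + 5.70 × 10⁻⁴ = 1.38 × 10⁻⁴, so Δρ ≈ 0.1416 kg m⁻³.
N² = (g/ρ₀)·Δρ/Δz = g·(Δρ/ρ₀)/Δz = 9.81 × 1.38 × 10⁻⁴ / 65 = 2.0827 × 10⁻⁵ s⁻².
N = √(2.0827 × 10⁻⁵) = 4.5637 × 10⁻³ rad s⁻¹ → T = 2π/N = 1.3768 × 10³ s = 22.947 min ≈ 22.9 min.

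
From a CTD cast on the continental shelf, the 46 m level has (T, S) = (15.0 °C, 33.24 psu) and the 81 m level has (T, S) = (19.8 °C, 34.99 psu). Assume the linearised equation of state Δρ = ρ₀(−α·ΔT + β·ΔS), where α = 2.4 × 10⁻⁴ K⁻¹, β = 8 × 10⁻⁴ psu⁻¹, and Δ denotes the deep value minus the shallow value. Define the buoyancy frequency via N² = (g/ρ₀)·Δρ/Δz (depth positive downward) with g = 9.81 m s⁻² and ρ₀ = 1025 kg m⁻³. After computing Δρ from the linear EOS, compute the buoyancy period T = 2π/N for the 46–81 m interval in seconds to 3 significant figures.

ΔT = +4.8 K, ΔS = +1.75 psu (deep − shallow).
Δρ/ρ₀ = −αΔT + βΔS = -1.152 × 10⁻³ + 1.40 × 10⁻³ = 2.48 × 10⁻⁴, so Δρ ≈ 0.2542 kg m⁻³.
N² = (g/ρ₀)·Δρ/Δz = g·(Δρ/ρ₀)/Δz = 9.81 × 2.48 × 10⁻⁴ / 35 = 6.9511 × 10⁻⁵ s⁻².
N = √(6.9511 × 10⁻⁵) = 8.3373 × 10⁻³ rad s⁻¹ → T = 2π/N = 753.62 s ≈ 754 s.

754 s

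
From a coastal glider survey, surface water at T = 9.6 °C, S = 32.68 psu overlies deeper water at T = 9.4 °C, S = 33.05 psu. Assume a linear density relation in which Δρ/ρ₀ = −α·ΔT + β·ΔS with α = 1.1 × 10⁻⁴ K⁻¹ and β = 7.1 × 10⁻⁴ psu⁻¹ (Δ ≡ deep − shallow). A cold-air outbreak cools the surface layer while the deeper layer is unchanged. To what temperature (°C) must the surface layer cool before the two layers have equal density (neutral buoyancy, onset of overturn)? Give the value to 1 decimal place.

7.0 °C

Neutral buoyancy requires Δρ = 0, i.e. −α(T_deep − T_surf′) + β(S_deep − S_surf) = 0.
T_surf′ = T_deep − (β/α)·ΔS = 9.4 − (7.1 × 10⁻⁴/1.1 × 10⁻⁴)·(+0.37) = 7.012 °C.
Cooling required: 9.6 − (7.012) = 2.588 °C.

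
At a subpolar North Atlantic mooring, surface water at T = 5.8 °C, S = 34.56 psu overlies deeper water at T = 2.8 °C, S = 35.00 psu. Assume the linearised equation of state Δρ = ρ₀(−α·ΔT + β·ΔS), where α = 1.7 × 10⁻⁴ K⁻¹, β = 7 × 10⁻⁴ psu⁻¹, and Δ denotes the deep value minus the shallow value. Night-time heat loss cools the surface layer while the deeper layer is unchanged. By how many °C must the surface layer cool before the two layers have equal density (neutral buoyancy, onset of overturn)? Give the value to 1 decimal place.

4.8 °C

Neutral buoyancy requires Δρ = 0, i.e. −α(T_deep − T_surf′) + β(S_deep − S_surf) = 0.
T_surf′ = T_deep − (β/α)·ΔS = 2.8 − (7 × 10⁻⁴/1.7 × 10⁻⁴)·(+0.44) = 0.988 °C.
Cooling required: 5.8 − (0.988) = 4.812 °C.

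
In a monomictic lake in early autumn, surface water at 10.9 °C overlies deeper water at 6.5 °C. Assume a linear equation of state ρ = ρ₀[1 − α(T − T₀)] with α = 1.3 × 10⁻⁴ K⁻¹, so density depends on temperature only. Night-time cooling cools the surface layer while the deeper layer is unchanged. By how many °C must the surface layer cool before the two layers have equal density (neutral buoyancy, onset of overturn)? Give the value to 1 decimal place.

With temperature the only control, equal density requires T_surf′ = T_deep.
T_surf′ = 6.5 °C.
Cooling required: 10.9 − 6.5 = 4.4 °C.

4.4 °C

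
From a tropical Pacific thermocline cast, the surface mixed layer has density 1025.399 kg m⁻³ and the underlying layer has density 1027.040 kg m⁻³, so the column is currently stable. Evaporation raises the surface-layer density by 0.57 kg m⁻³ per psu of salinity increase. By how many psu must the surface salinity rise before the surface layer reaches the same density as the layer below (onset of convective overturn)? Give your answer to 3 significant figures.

2.88 psu

Density deficit of the surface layer: 1027.040 − 1025.399 = 1.641 kg m⁻³.
Required change = 1.641 / 0.57 = 2.88 psu.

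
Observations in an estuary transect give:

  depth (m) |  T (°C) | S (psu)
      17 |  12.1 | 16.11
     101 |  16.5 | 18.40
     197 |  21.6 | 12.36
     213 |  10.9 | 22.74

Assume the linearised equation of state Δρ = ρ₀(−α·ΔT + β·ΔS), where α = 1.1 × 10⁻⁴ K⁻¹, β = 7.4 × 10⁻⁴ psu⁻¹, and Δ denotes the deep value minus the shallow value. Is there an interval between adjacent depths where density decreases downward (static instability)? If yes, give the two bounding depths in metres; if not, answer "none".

101–197 m

Evaluate Δρ/ρ₀ = −αΔT + βΔS across each adjacent pair:
  17–101 m: −αΔT+βΔS = −(1.1 × 10⁻⁴)(+4.4)+(7.4 × 10⁻⁴)(+2.29) = 1.2 × 10⁻³ → stable
  101–197 m: −αΔT+βΔS = −(1.1 × 10⁻⁴)(+5.1)+(7.4 × 10⁻⁴)(-6.04) = -5.0 × 10⁻³ → UNSTABLE
  197–213 m: −αΔT+βΔS = −(1.1 × 10⁻⁴)(-10.7)+(7.4 × 10⁻⁴)(+10.38) = 8.9 × 10⁻³ → stable
The 101–197 m interval has Δρ < 0: lighter water underlies denser water.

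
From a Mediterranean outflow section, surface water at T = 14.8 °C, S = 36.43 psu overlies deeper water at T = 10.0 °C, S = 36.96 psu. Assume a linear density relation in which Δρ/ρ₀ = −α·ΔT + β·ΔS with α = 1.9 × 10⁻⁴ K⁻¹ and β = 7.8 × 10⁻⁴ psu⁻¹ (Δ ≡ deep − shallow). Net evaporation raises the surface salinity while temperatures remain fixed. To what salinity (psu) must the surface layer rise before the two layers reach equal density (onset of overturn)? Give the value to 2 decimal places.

38.13 psu

Neutral buoyancy requires −α(T_deep − T_surf) + β(S_deep − S_surf′) = 0.
S_surf′ = S_deep − (α/β)·ΔT = 36.96 − (1.9 × 10⁻⁴/7.8 × 10⁻⁴)·(-4.8) = 38.1292 psu.
Increase required: 38.1292 − 36.43 = 1.6992 psu.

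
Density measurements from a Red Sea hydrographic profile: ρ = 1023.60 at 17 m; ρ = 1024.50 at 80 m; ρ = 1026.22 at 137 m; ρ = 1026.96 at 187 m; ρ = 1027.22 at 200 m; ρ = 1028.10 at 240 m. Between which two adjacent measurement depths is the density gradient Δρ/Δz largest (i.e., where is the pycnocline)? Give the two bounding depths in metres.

Compute the density gradient over each adjacent pair:
  17–80 m: Δρ/Δz = 0.90/63 = 0.014 kg m⁻⁴
  80–137 m: Δρ/Δz = 1.72/57 = 0.030 kg m⁻⁴
  137–187 m: Δρ/Δz = 0.74/50 = 0.015 kg m⁻⁴
  187–200 m: Δρ/Δz = 0.26/13 = 0.020 kg m⁻⁴
  200–240 m: Δρ/Δz = 0.88/40 = 0.022 kg m⁻⁴
The largest gradient is in the 80–137 m interval — the pycnocline.

80–137 m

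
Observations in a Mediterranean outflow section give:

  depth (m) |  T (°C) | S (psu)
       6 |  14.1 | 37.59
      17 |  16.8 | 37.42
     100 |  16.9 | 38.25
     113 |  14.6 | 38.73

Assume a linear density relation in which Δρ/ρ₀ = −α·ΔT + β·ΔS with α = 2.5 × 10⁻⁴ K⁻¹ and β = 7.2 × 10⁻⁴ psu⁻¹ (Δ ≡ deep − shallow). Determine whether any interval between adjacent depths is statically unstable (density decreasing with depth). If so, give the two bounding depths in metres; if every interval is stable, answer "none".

Evaluate Δρ/ρ₀ = −αΔT + βΔS across each adjacent pair:
  6–17 m: −αΔT+βΔS = −(2.5 × 10⁻⁴)(+2.7)+(7.2 × 10⁻⁴)(-0.17) = -8.0 × 10⁻⁴ → UNSTABLE
  17–100 m: −αΔT+βΔS = −(2.5 × 10⁻⁴)(+0.1)+(7.2 × 10⁻⁴)(+0.83) = 5.7 × 10⁻⁴ → stable
  100–113 m: −αΔT+βΔS = −(2.5 × 10⁻⁴)(-2.3)+(7.2 × 10⁻⁴)(+0.48) = 9.2 × 10⁻⁴ → stable
The 6–17 m interval has Δρ < 0: lighter water underlies denser water.

6–17 m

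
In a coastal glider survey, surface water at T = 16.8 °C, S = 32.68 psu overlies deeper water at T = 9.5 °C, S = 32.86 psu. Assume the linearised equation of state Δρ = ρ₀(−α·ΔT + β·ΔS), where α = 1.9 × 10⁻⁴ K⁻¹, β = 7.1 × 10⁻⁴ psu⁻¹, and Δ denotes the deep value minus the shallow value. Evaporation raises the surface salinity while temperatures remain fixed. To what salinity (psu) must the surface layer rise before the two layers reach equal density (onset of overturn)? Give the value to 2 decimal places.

Neutral buoyancy requires −α(T_deep − T_surf) + β(S_deep − S_surf′) = 0.
S_surf′ = S_deep − (α/β)·ΔT = 32.86 − (1.9 × 10⁻⁴/7.1 × 10⁻⁴)·(-7.3) = 34.8135 psu.
Increase required: 34.8135 − 32.68 = 2.1335 psu.

34.81 psu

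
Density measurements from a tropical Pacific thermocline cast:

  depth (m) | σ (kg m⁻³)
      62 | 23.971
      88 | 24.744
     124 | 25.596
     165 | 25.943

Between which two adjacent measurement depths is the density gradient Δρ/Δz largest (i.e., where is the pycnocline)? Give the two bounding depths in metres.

Compute the density gradient over each adjacent pair:
  62–88 m: Δρ/Δz = 0.773/26 = 0.030 kg m⁻⁴
  88–124 m: Δρ/Δz = 0.852/36 = 0.024 kg m⁻⁴
  124–165 m: Δρ/Δz = 0.347/41 = 8.5 × 10⁻³ kg m⁻⁴
The largest gradient is in the 62–88 m interval — the pycnocline.

62–88 m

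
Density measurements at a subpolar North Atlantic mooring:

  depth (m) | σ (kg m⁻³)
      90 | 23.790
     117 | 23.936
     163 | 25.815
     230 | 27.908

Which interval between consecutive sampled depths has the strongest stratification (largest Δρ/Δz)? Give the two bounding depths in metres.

Compute the density gradient over each adjacent pair:
  90–117 m: Δρ/Δz = 0.146/27 = 5.4 × 10⁻³ kg m⁻⁴
  117–163 m: Δρ/Δz = 1.879/46 = 0.041 kg m⁻⁴
  163–230 m: Δρ/Δz = 2.093/67 = 0.031 kg m⁻⁴
The largest gradient is in the 117–163 m interval — the pycnocline.

117–163 m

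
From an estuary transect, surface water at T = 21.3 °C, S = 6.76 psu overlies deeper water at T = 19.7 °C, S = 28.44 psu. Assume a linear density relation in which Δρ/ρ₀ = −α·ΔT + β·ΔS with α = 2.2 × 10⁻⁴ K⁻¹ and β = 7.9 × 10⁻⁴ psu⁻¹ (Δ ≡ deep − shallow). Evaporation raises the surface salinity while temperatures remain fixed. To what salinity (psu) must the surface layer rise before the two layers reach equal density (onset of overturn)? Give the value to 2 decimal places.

28.89 psu

Neutral buoyancy requires −α(T_deep − T_surf) + β(S_deep − S_surf′) = 0.
S_surf′ = S_deep − (α/β)·ΔT = 28.44 − (2.2 × 10⁻⁴/7.9 × 10⁻⁴)·(-1.6) = 28.8856 psu.
Increase required: 28.8856 − 6.76 = 22.1256 psu.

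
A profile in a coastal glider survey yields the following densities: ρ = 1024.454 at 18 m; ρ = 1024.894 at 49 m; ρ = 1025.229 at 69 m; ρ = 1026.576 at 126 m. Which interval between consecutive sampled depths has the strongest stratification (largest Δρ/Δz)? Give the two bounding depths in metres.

69–126 m

Compute the density gradient over each adjacent pair:
  18–49 m: Δρ/Δz = 0.440/31 = 0.014 kg m⁻⁴
  49–69 m: Δρ/Δz = 0.335/20 = 0.017 kg m⁻⁴
  69–126 m: Δρ/Δz = 1.347/57 = 0.024 kg m⁻⁴
The largest gradient is in the 69–126 m interval — the pycnocline.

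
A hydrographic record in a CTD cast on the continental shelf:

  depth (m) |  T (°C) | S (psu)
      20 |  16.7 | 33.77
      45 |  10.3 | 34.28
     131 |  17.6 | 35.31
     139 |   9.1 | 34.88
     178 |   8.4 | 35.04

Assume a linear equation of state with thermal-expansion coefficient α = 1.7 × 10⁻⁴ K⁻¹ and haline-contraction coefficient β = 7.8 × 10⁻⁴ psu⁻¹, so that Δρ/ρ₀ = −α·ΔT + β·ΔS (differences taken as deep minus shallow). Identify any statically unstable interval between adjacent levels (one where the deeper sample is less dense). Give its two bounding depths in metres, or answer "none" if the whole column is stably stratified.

45–131 m

Evaluate Δρ/ρ₀ = −αΔT + βΔS across each adjacent pair:
  20–45 m: −αΔT+βΔS = −(1.7 × 10⁻⁴)(-6.4)+(7.8 × 10⁻⁴)(+0.51) = 1.5 × 10⁻³ → stable
  45–131 m: −αΔT+βΔS = −(1.7 × 10⁻⁴)(+7.3)+(7.8 × 10⁻⁴)(+1.03) = -4.4 × 10⁻⁴ → UNSTABLE
  131–139 m: −αΔT+βΔS = −(1.7 × 10⁻⁴)(-8.5)+(7.8 × 10⁻⁴)(-0.43) = 1.1 × 10⁻³ → stable
  139–178 m: −αΔT+βΔS = −(1.7 × 10⁻⁴)(-0.7)+(7.8 × 10⁻⁴)(+0.16) = 2.4 × 10⁻⁴ → stable
The 45–131 m interval has Δρ < 0: lighter water underlies denser water.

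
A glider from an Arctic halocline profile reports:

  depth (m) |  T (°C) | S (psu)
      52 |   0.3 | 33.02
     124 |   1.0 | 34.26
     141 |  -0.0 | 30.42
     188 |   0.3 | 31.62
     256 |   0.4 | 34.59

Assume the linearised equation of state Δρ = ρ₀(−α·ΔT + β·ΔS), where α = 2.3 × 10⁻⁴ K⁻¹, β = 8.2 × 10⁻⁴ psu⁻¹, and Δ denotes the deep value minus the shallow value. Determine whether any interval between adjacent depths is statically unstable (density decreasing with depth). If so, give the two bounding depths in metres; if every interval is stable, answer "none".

124–141 m

Evaluate Δρ/ρ₀ = −αΔT + βΔS across each adjacent pair:
  52–124 m: −αΔT+βΔS = −(2.3 × 10⁻⁴)(+0.7)+(8.2 × 10⁻⁴)(+1.24) = 8.6 × 10⁻⁴ → stable
  124–141 m: −αΔT+βΔS = −(2.3 × 10⁻⁴)(-1.0)+(8.2 × 10⁻⁴)(-3.84) = -2.9 × 10⁻³ → UNSTABLE
  141–188 m: −αΔT+βΔS = −(2.3 × 10⁻⁴)(+0.3)+(8.2 × 10⁻⁴)(+1.20) = 9.1 × 10⁻⁴ → stable
  188–256 m: −αΔT+βΔS = −(2.3 × 10⁻⁴)(+0.1)+(8.2 × 10⁻⁴)(+2.97) = 2.4 × 10⁻³ → stable
The 124–141 m interval has Δρ < 0: lighter water underlies denser water.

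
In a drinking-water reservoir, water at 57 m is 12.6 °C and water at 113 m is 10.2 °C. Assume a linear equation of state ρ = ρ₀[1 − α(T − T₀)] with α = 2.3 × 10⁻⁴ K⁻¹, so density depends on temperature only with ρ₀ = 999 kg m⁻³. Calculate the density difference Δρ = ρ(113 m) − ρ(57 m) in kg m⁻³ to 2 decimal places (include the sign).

+0.55 kg m⁻³

ΔT = -2.4 K, Δρ/ρ₀ = −αΔT = 5.52 × 10⁻⁴.
Δρ = 999 × (5.52 × 10⁻⁴) = +0.55 kg m⁻³.
Positive Δρ: denser below, stable.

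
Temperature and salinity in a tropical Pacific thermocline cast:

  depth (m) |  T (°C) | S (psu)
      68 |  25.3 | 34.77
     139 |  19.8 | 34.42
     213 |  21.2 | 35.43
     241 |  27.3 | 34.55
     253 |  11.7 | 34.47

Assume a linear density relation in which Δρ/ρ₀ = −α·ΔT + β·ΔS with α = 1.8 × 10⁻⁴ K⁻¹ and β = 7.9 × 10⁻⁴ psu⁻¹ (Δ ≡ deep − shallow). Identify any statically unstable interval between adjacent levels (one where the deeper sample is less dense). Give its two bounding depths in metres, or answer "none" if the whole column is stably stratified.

Evaluate Δρ/ρ₀ = −αΔT + βΔS across each adjacent pair:
  68–139 m: −αΔT+βΔS = −(1.8 × 10⁻⁴)(-5.5)+(7.9 × 10⁻⁴)(-0.35) = 7.1 × 10⁻⁴ → stable
  139–213 m: −αΔT+βΔS = −(1.8 × 10⁻⁴)(+1.4)+(7.9 × 10⁻⁴)(+1.01) = 5.5 × 10⁻⁴ → stable
  213–241 m: −αΔT+βΔS = −(1.8 × 10⁻⁴)(+6.1)+(7.9 × 10⁻⁴)(-0.88) = -1.8 × 10⁻³ → UNSTABLE
  241–253 m: −αΔT+βΔS = −(1.8 × 10⁻⁴)(-15.6)+(7.9 × 10⁻⁴)(-0.08) = 2.7 × 10⁻³ → stable
The 213–241 m interval has Δρ < 0: lighter water underlies denser water.

213–241 m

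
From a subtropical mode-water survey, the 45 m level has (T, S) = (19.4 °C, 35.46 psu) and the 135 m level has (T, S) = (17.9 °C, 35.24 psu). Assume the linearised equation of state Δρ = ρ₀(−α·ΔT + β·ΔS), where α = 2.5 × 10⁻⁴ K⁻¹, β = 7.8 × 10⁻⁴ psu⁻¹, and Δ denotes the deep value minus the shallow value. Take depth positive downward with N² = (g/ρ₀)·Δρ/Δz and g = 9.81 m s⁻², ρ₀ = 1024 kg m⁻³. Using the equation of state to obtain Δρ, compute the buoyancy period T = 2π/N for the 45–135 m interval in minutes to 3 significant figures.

22.2 min

ΔT = -1.5 K, ΔS = -0.22 psu (deep − shallow).
Δρ/ρ₀ = −αΔT + βΔS = 3.75 × 10⁻⁴ − 1.716 × 10⁻⁴ = 2.034 × 10⁻⁴, so Δρ ≈ 0.2083 kg m⁻³.
N² = (g/ρ₀)·Δρ/Δz = g·(Δρ/ρ₀)/Δz = 9.81 × 2.034 × 10⁻⁴ / 90 = 2.2171 × 10⁻⁵ s⁻².
N = √(2.2171 × 10⁻⁵) = 4.7086 × 10⁻³ rad s⁻¹ → T = 2π/N = 1.3344 × 10³ s = 22.240 min ≈ 22.2 min.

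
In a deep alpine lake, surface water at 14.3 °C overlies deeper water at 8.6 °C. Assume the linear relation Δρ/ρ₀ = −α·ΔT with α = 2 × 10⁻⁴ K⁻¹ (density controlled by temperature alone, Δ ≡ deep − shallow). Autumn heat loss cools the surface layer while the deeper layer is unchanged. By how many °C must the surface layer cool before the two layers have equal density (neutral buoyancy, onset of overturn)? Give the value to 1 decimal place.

5.7 °C

With temperature the only control, equal density requires T_surf′ = T_deep.
T_surf′ = 8.6 °C.
Cooling required: 14.3 − 8.6 = 5.7 °C.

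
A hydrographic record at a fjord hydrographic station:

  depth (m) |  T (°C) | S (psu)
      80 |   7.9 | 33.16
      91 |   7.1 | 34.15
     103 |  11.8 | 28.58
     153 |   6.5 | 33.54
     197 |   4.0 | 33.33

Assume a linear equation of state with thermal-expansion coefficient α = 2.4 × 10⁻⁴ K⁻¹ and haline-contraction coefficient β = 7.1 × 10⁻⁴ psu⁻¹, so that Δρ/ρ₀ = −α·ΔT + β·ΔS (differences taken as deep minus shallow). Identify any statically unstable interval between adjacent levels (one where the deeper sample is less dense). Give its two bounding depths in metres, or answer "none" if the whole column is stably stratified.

Evaluate Δρ/ρ₀ = −αΔT + βΔS across each adjacent pair:
  80–91 m: −αΔT+βΔS = −(2.4 × 10⁻⁴)(-0.8)+(7.1 × 10⁻⁴)(+0.99) = 8.9 × 10⁻⁴ → stable
  91–103 m: −αΔT+βΔS = −(2.4 × 10⁻⁴)(+4.7)+(7.1 × 10⁻⁴)(-5.57) = -5.1 × 10⁻³ → UNSTABLE
  103–153 m: −αΔT+βΔS = −(2.4 × 10⁻⁴)(-5.3)+(7.1 × 10⁻⁴)(+4.96) = 4.8 × 10⁻³ → stable
  153–197 m: −αΔT+βΔS = −(2.4 × 10⁻⁴)(-2.5)+(7.1 × 10⁻⁴)(-0.21) = 4.5 × 10⁻⁴ → stable
The 91–103 m interval has Δρ < 0: lighter water underlies denser water.

91–103 m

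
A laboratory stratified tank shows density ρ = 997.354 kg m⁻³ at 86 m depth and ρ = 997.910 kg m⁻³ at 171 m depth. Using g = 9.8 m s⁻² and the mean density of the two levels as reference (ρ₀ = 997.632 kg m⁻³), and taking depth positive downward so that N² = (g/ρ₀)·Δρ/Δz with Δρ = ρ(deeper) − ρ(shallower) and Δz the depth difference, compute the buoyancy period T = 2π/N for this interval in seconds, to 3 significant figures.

784 s

Δρ = 997.910 − 997.354 = 0.556 kg m⁻³ over Δz = 171 − 86 = 85 m.
N² = (9.8/997.632) × (0.556/85) = 6.4256 × 10⁻⁵ s⁻².
N = √(6.4256 × 10⁻⁵) = 8.0160 × 10⁻³ rad s⁻¹, so T = 2π/N = 783.83 s ≈ 784 s.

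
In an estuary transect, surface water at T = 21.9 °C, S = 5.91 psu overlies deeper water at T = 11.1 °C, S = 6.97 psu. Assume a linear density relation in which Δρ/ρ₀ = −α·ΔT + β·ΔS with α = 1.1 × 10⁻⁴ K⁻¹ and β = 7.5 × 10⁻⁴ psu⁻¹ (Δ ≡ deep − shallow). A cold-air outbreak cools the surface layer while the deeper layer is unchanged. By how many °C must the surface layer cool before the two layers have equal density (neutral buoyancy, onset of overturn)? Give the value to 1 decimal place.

Neutral buoyancy requires Δρ = 0, i.e. −α(T_deep − T_surf′) + β(S_deep − S_surf) = 0.
T_surf′ = T_deep − (β/α)·ΔS = 11.1 − (7.5 × 10⁻⁴/1.1 × 10⁻⁴)·(+1.06) = 3.873 °C.
Cooling required: 21.9 − (3.873) = 18.027 °C.

18.0 °C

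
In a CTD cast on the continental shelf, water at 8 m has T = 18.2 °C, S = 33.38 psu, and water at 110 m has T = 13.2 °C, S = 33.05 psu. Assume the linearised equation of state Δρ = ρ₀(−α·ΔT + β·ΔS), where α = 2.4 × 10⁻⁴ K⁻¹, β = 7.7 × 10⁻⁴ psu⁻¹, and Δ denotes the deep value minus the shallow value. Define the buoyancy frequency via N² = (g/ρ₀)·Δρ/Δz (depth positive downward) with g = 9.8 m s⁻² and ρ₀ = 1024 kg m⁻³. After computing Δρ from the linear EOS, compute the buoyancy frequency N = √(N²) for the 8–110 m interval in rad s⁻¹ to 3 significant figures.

ΔT = -5.0 K, ΔS = -0.33 psu (deep − shallow).
Δρ/ρ₀ = −αΔT + βΔS = 1.20 × 10⁻³ − 2.541 × 10⁻⁴ = 9.459 × 10⁻⁴, so Δρ ≈ 0.9686 kg m⁻³.
N² = (g/ρ₀)·Δρ/Δz = g·(Δρ/ρ₀)/Δz = 9.8 × 9.459 × 10⁻⁴ / 102 = 9.0881 × 10⁻⁵ s⁻².
N = √(9.0881 × 10⁻⁵) = 9.5332 × 10⁻³ rad s⁻¹ ≈ 9.53 × 10⁻³ rad s⁻¹.

9.53 × 10⁻³ rad s⁻¹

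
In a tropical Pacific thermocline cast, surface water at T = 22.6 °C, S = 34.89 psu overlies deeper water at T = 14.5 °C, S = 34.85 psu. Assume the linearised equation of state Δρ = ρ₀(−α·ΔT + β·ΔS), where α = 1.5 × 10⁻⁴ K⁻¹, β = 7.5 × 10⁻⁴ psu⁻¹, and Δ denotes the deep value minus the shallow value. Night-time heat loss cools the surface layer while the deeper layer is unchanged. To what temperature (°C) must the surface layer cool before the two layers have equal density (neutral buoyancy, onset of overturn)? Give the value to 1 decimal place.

14.7 °C

Neutral buoyancy requires Δρ = 0, i.e. −α(T_deep − T_surf′) + β(S_deep − S_surf) = 0.
T_surf′ = T_deep − (β/α)·ΔS = 14.5 − (7.5 × 10⁻⁴/1.5 × 10⁻⁴)·(-0.04) = 14.700 °C.
Cooling required: 22.6 − (14.700) = 7.900 °C.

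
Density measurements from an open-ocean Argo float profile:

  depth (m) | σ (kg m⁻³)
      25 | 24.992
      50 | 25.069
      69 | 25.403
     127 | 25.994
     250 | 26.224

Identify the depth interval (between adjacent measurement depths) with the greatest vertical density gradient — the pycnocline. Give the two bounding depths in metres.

50–69 m

Compute the density gradient over each adjacent pair:
  25–50 m: Δρ/Δz = 0.077/25 = 3.1 × 10⁻³ kg m⁻⁴
  50–69 m: Δρ/Δz = 0.334/19 = 0.018 kg m⁻⁴
  69–127 m: Δρ/Δz = 0.591/58 = 0.010 kg m⁻⁴
  127–250 m: Δρ/Δz = 0.230/123 = 1.9 × 10⁻³ kg m⁻⁴
The largest gradient is in the 50–69 m interval — the pycnocline.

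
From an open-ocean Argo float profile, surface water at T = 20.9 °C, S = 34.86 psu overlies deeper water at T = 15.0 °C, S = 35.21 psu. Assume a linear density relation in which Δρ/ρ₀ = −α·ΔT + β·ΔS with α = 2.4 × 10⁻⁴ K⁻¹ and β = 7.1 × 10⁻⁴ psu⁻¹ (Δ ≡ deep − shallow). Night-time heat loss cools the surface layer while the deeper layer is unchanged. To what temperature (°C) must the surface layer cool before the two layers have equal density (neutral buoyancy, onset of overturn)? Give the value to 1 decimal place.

Neutral buoyancy requires Δρ = 0, i.e. −α(T_deep − T_surf′) + β(S_deep − S_surf) = 0.
T_surf′ = T_deep − (β/α)·ΔS = 15.0 − (7.1 × 10⁻⁴/2.4 × 10⁻⁴)·(+0.35) = 13.965 °C.
Cooling required: 20.9 − (13.965) = 6.935 °C.

14.0 °C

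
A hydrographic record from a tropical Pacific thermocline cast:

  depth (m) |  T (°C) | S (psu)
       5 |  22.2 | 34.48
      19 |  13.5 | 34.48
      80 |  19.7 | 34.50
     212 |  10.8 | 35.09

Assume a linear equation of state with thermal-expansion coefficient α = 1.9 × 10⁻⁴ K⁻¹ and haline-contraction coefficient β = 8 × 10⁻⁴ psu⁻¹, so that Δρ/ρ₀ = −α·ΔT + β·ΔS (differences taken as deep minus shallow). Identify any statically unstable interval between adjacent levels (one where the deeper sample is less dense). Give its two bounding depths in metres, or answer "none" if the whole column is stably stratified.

19–80 m

Evaluate Δρ/ρ₀ = −αΔT + βΔS across each adjacent pair:
  5–19 m: −αΔT+βΔS = −(1.9 × 10⁻⁴)(-8.7)+(8 × 10⁻⁴)(+0.00) = 1.7 × 10⁻³ → stable
  19–80 m: −αΔT+βΔS = −(1.9 × 10⁻⁴)(+6.2)+(8 × 10⁻⁴)(+0.02) = -1.2 × 10⁻³ → UNSTABLE
  80–212 m: −αΔT+βΔS = −(1.9 × 10⁻⁴)(-8.9)+(8 × 10⁻⁴)(+0.59) = 2.2 × 10⁻³ → stable
The 19–80 m interval has Δρ < 0: lighter water underlies denser water.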